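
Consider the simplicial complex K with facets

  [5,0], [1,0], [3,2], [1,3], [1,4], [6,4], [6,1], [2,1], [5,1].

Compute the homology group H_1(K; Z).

H_1 ≅ Z^3.

We work with the vertex ordering 0 < 1 < 2 < 3 < 4 < 5 < 6. The simplices of K, each written with vertices in increasing order, are:

  0-simplices (7): [0], [1], [2], [3], [4], [5], [6]
  1-simplices (9): [0,1], [0,5], [1,2], [1,3], [1,4], [1,5], [1,6], [2,3], [4,6]

giving chain groups C_0 ≅ Z^7, C_1 ≅ Z^9.

Boundary ∂_1: C_1 → C_0 is given by ∂[p,q] = [q] − [p].
This gives a 7×9 integer matrix of rank 6; reducing to Smith normal form yields diagonal entries (1,1,1,1,1,1).

Now H_k = ker ∂_k / im ∂_{k+1}, so:

  H_1: rank ker ∂_1 − rank ∂_2 = (9 − 6) − 0 = 3, and there is no ∂_2, so H_1 ≅ Z^3.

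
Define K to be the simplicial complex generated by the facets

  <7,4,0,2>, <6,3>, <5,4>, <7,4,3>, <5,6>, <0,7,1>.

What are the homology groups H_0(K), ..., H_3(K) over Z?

H_0 ≅ Z,  H_1 ≅ Z,  H_2 = 0,  H_3 = 0.

We work with the vertex ordering 0 < 1 < 2 < 3 < 4 < 5 < 6 < 7. The simplices of K, each written with vertices in increasing order, are:

  0-simplices (8): [0], [1], [2], [3], [4], [5], [6], [7]
  1-simplices (13): [0,1], [0,2], [0,4], [0,7], [1,7], [2,4], [2,7], [3,4], [3,6], [3,7], [4,5], [4,7], [5,6]
  2-simplices (6): [0,1,7], [0,2,4], [0,2,7], [0,4,7], [2,4,7], [3,4,7]
  3-simplices (1): [0,2,4,7]

giving chain groups C_0 ≅ Z^8, C_1 ≅ Z^13, C_2 ≅ Z^6, C_3 ≅ Z^1.

Boundary ∂_1: C_1 → C_0 maps an edge to its endpoints' difference, ∂[p,q] = q − p.
The resulting 8×13 matrix has rank 7, and its Smith normal form has invariant factors (1,1,1,1,1,1,1).

∂_2: C_2 → C_1 acts by ∂[p,q,r] = [q,r] − [p,r] + [p,q]. For instance
  ∂[0,2,4] = [2,4] − [0,4] + [0,2],
  ∂[3,4,7] = [4,7] − [3,7] + [3,4].
As a 13×6 matrix over Z this has rank 5, with invariant factors (1,1,1,1,1).

Boundary ∂_3: C_3 → C_2 sends each 3-simplex σ to the alternating sum Σ_i (−1)^i (σ with its i-th vertex removed). For instance
  ∂[0,2,4,7] = [2,4,7] − [0,4,7] + [0,2,7] − [0,2,4].
The resulting 6×1 matrix has rank 1, and its Smith normal form has invariant factors (1).

Computing H_k = (kernel of ∂_k) / (image of ∂_{k+1}):

  H_0: rank C_0 − rank ∂_1 = 8 − 7 = 1, and the invariant factors of ∂_1 are all 1, so H_0 ≅ Z.
  H_1: rank ker ∂_1 − rank ∂_2 = (13 − 7) − 5 = 1, and the invariant factors of ∂_2 are all 1, so H_1 ≅ Z.
  H_2: rank ker ∂_2 − rank ∂_3 = (6 − 5) − 1 = 0, and the invariant factors of ∂_3 are all 1, so H_2 ≅ 0.
  H_3: rank ker ∂_3 − rank ∂_4 = (1 − 1) − 0 = 0, and there is no ∂_4, so H_3 ≅ 0.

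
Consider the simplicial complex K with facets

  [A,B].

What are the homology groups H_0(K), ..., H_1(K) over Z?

H_0 ≅ Z,  H_1 = 0.

We work with the vertex ordering A < B. The simplices of K, each written with vertices in increasing order, are:

  0-simplices (2): A, B
  1-simplices (1): AB

Hence C_0 ≅ Z^2, C_1 ≅ Z^1.

Boundary ∂_1: C_1 → C_0 sends each edge [p,q] (with p < q) to q − p. For instance
  ∂AB = B − A.
The 2×1 boundary matrix has rank 1 and Smith normal form diag(1).

Computing H_k = (kernel of ∂_k) / (image of ∂_{k+1}):

  H_0: rank C_0 − rank ∂_1 = 2 − 1 = 1, and the invariant factors of ∂_1 are all 1, so H_0 = Z.
  H_1: rank ker ∂_1 − rank ∂_2 = (1 − 1) − 0 = 0, and there is no ∂_2, so H_1 = 0.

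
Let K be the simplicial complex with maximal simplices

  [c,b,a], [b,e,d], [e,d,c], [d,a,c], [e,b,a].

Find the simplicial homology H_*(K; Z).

H_0 = Z,  H_1 = Z,  H_2 = 0.

K has 5 vertices, 10 edges, 5 triangles.
rank ∂_0 = 0, rank ∂_1 = 4 ⇒ b_0 = 5 − 0 − 4 = 1; all invariant factors of ∂_1 are 1 so no torsion. So H_0 = Z.
rank ∂_1 = 4, rank ∂_2 = 5 ⇒ b_1 = 10 − 4 − 5 = 1; all invariant factors of ∂_2 are 1 so no torsion. So H_1 = Z.
rank ∂_2 = 5, rank ∂_3 = 0 ⇒ b_2 = 5 − 5 − 0 = 0. So H_2 = 0.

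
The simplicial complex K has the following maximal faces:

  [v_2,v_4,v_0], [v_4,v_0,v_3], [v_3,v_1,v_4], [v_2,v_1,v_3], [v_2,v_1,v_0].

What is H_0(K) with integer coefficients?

Take the total order v_0 < v_1 < v_2 < v_3 < v_4 on the vertex set. Then K (dimension 2) consists of the simplices:

  0-simplices (5): [v_0], [v_1], [v_2], [v_3], [v_4]
  1-simplices (10): [v_0,v_1], [v_0,v_2], [v_0,v_3], [v_0,v_4], [v_1,v_2], [v_1,v_3], [v_1,v_4], [v_2,v_3], [v_2,v_4], [v_3,v_4]
  2-simplices (5): [v_0,v_1,v_2], [v_0,v_2,v_4], [v_0,v_3,v_4], [v_1,v_2,v_3], [v_1,v_3,v_4]

Hence C_0 ≅ Z^5, C_1 ≅ Z^10, C_2 ≅ Z^5.

The boundary map ∂_1: C_1 → C_0 maps an edge to its endpoints' difference, ∂[p,q] = q − p. For instance
  ∂[v_3,v_4] = [v_4] − [v_3].
The 5×10 boundary matrix has rank 4 and Smith normal form diag(1,1,1,1).

∂_2: C_2 → C_1 acts by ∂[p,q,r] = [q,r] − [p,r] + [p,q]. For instance
  ∂[v_1,v_2,v_3] = [v_2,v_3] − [v_1,v_3] + [v_1,v_2],
  ∂[v_0,v_2,v_4] = [v_2,v_4] − [v_0,v_4] + [v_0,v_2].
This gives a 10×5 integer matrix of rank 5; reducing to Smith normal form yields diagonal entries (1,1,1,1,1).

Now H_k = ker ∂_k / im ∂_{k+1}, so:

  H_0: rank C_0 − rank ∂_1 = 5 − 4 = 1, and the invariant factors of ∂_1 are all 1, so H_0 = Z.

(K is a triangulation of the Möbius band.)

H_0 = Z.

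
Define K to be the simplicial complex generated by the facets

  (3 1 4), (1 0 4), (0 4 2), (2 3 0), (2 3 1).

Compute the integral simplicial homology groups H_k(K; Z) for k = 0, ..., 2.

We work with the vertex ordering 0 < 1 < 2 < 3 < 4. The simplices of K, each written with vertices in increasing order, are:

  0-simplices (5): [0], [1], [2], [3], [4]
  1-simplices (10): [0,1], [0,2], [0,3], [0,4], [1,2], [1,3], [1,4], [2,3], [2,4], [3,4]
  2-simplices (5): [0,1,4], [0,2,3], [0,2,4], [1,2,3], [1,3,4]

Hence C_0 ≅ Z^5, C_1 ≅ Z^10, C_2 ≅ Z^5.

The boundary map ∂_1: C_1 → C_0 sends each edge [p,q] (with p < q) to q − p. For instance
  ∂[3,4] = [4] − [3].
As a 5×10 matrix over Z this has rank 4, with invariant factors (1,1,1,1).

Boundary ∂_2: C_2 → C_1 maps a triangle to the signed sum of its edges. For instance
  ∂[0,2,3] = [2,3] − [0,3] + [0,2],
  ∂[0,2,4] = [2,4] − [0,4] + [0,2].
The 10×5 boundary matrix has rank 5 and Smith normal form diag(1,1,1,1,1).

Now H_k = ker ∂_k / im ∂_{k+1}, so:

  H_0: rank C_0 − rank ∂_1 = 5 − 4 = 1, and the invariant factors of ∂_1 are all 1, so H_0 = Z.
  H_1: rank ker ∂_1 − rank ∂_2 = (10 − 4) − 5 = 1, and the invariant factors of ∂_2 are all 1, so H_1 = Z.
  H_2: rank ker ∂_2 − rank ∂_3 = (5 − 5) − 0 = 0, and there is no ∂_3, so H_2 = 0.

H_0 ≅ Z,  H_1 ≅ Z,  H_2 = 0.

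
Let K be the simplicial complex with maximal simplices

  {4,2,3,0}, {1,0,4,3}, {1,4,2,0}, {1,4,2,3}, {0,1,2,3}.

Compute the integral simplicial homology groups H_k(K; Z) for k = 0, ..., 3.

H_0 ≅ Z,  H_1 = 0,  H_2 = 0,  H_3 ≅ Z.

Order the vertices as 0 < 1 < 2 < 3 < 4. Listing each simplex with vertices in this order, K has dimension 3 with simplices:

  0-simplices (5): [0], [1], [2], [3], [4]
  1-simplices (10): [0,1], [0,2], [0,3], [0,4], [1,2], [1,3], [1,4], [2,3], [2,4], [3,4]
  2-simplices (10): [0,1,2], [0,1,3], [0,1,4], [0,2,3], [0,2,4], [0,3,4], [1,2,3], [1,2,4], [1,3,4], [2,3,4]
  3-simplices (5): [0,1,2,3], [0,1,2,4], [0,1,3,4], [0,2,3,4], [1,2,3,4]

Hence C_0 ≅ Z^5, C_1 ≅ Z^10, C_2 ≅ Z^10, C_3 ≅ Z^5.

∂_1: C_1 → C_0 sends each edge [p,q] (with p < q) to q − p.
The 5×10 boundary matrix has rank 4 and Smith normal form diag(1,1,1,1).

The boundary map ∂_2: C_2 → C_1 maps a triangle to the signed sum of its edges. For instance
  ∂[0,2,4] = [2,4] − [0,4] + [0,2],
  ∂[2,3,4] = [3,4] − [2,4] + [2,3].
The 10×10 boundary matrix has rank 6 and Smith normal form diag(1,1,1,1,1,1).

The boundary map ∂_3: C_3 → C_2 sends each 3-simplex σ to the alternating sum Σ_i (−1)^i (σ with its i-th vertex removed). For instance
  ∂[0,1,2,3] = [1,2,3] − [0,2,3] + [0,1,3] − [0,1,2],
  ∂[1,2,3,4] = [2,3,4] − [1,3,4] + [1,2,4] − [1,2,3].
The resulting 10×5 matrix has rank 4, and its Smith normal form has invariant factors (1,1,1,1).

Reading off H_k = ker ∂_k / im ∂_{k+1}:

  H_0: rank C_0 − rank ∂_1 = 5 − 4 = 1, and the invariant factors of ∂_1 are all 1, so H_0 ≅ Z.
  H_1: rank ker ∂_1 − rank ∂_2 = (10 − 4) − 6 = 0, and the invariant factors of ∂_2 are all 1, so H_1 ≅ 0.
  H_2: rank ker ∂_2 − rank ∂_3 = (10 − 6) − 4 = 0, and the invariant factors of ∂_3 are all 1, so H_2 ≅ 0.
  H_3: rank ker ∂_3 − rank ∂_4 = (5 − 4) − 0 = 1, and there is no ∂_4, so H_3 ≅ Z.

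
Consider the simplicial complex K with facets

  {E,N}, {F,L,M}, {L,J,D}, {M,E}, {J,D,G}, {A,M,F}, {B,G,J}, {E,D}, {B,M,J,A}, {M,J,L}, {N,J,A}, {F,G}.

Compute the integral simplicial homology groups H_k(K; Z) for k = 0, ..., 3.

We work with the vertex ordering A < B < D < E < F < G < J < L < M < N. The simplices of K, each written with vertices in increasing order, are:

  0-simplices (10): A, B, D, E, F, G, J, L, M, N
  1-simplices (22): AB, AF, AJ, AM, AN, BG, BJ, BM, DE, DG, DJ, DL, EM, EN, FG, FL, FM, GJ, JL, JM, JN, LM
  2-simplices (11): ABJ, ABM, AFM, AJM, AJN, BGJ, BJM, DGJ, DJL, FLM, JLM
  3-simplices (1): ABJM

Hence C_0 ≅ Z^10, C_1 ≅ Z^22, C_2 ≅ Z^11, C_3 ≅ Z^1.

∂_1: C_1 → C_0 sends each edge [p,q] (with p < q) to q − p. For instance
  ∂AB = B − A.
The resulting 10×22 matrix has rank 9, and its Smith normal form has invariant factors (1,1,1,1,1,1,1,1,1).

Boundary ∂_2: C_2 → C_1 sends each 2-simplex [p,q,r] to [q,r] − [p,r] + [p,q]. For instance
  ∂ABM = BM − AM + AB,
  ∂AJN = JN − AN + AJ.
The 22×11 boundary matrix has rank 10 and Smith normal form diag(1,1,1,1,1,1,1,1,1,1).

The boundary map ∂_3: C_3 → C_2 sends each 3-simplex σ to the alternating sum Σ_i (−1)^i (σ with its i-th vertex removed). For instance
  ∂ABJM = BJM − AJM + ABM − ABJ.
The resulting 11×1 matrix has rank 1, and its Smith normal form has invariant factors (1).

From H_k ≅ ker(∂_k) / im(∂_{k+1}) we obtain:

  H_0: rank C_0 − rank ∂_1 = 10 − 9 = 1, and the invariant factors of ∂_1 are all 1, so H_0 ≅ Z.
  H_1: rank ker ∂_1 − rank ∂_2 = (22 − 9) − 10 = 3, and the invariant factors of ∂_2 are all 1, so H_1 ≅ Z^3.
  H_2: rank ker ∂_2 − rank ∂_3 = (11 − 10) − 1 = 0, and the invariant factors of ∂_3 are all 1, so H_2 ≅ 0.
  H_3: rank ker ∂_3 − rank ∂_4 = (1 − 1) − 0 = 0, and there is no ∂_4, so H_3 ≅ 0.

As a check, the Euler characteristic is 10 − 22 + 11 − 1 = -2, which agrees with 1 − 3 + 0 − 0 = -2.

H_0 ≅ Z,  H_1 ≅ Z^3,  H_2 = 0,  H_3 = 0.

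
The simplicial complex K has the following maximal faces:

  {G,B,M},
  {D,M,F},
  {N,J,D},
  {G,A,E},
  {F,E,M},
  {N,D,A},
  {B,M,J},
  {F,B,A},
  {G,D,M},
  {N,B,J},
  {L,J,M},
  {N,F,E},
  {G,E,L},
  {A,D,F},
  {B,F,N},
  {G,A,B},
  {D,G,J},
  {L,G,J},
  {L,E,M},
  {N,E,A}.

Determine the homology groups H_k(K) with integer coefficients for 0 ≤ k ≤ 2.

Take the total order A < B < D < E < F < G < J < L < M < N on the vertex set. Then K (dimension 2) consists of the simplices:

  0-simplices (10): A, B, D, E, F, G, J, L, M, N
  1-simplices (30): AB, AD, AE, AF, AG, AN, BF, BG, BJ, BM, BN, DF, DG, DJ, DM, DN, EF, EG, EL, EM, EN, FM, FN, GJ, GL, GM, JL, JM, JN, LM
  2-simplices (20): ABF, ABG, ADF, ADN, AEG, AEN, BFN, BGM, BJM, BJN, DFM, DGJ, DGM, DJN, EFM, EFN, EGL, ELM, GJL, JLM

so the chain groups are C_0 ≅ Z^10, C_1 ≅ Z^30, C_2 ≅ Z^20.

Boundary ∂_1: C_1 → C_0 sends each edge [p,q] (with p < q) to q − p. For instance
  ∂BF = F − B.
As a 10×30 matrix over Z this has rank 9, with invariant factors (1,1,1,1,1,1,1,1,1).

The boundary map ∂_2: C_2 → C_1 maps a triangle to the signed sum of its edges. For instance
  ∂ABF = BF − AF + AB,
  ∂DJN = JN − DN + DJ.
The 30×20 boundary matrix has rank 20 and Smith normal form diag(1,1,1,1,1,1,1,1,1,1,1,1,1,1,1,1,1,1,1,2).

Reading off H_k = ker ∂_k / im ∂_{k+1}:

  H_0: rank C_0 − rank ∂_1 = 10 − 9 = 1, and the invariant factors of ∂_1 are all 1, so H_0 = Z.
  H_1: rank ker ∂_1 − rank ∂_2 = (30 − 9) − 20 = 1, and ∂_2 has invariant factor 2 > 1, so H_1 = Z ⊕ Z/2.
  H_2: rank ker ∂_2 − rank ∂_3 = (20 − 20) − 0 = 0, and there is no ∂_3, so H_2 = 0.

H_0 ≅ Z,  H_1 ≅ Z ⊕ Z/2,  H_2 = 0.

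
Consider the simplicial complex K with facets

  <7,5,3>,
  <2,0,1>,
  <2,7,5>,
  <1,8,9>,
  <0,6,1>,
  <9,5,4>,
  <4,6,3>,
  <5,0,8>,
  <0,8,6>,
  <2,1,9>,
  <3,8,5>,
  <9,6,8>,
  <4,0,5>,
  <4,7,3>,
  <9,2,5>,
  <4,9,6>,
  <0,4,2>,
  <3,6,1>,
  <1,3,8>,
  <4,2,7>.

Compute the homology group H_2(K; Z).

We work with the vertex ordering 0 < 1 < 2 < 3 < 4 < 5 < 6 < 7 < 8 < 9. The simplices of K, each written with vertices in increasing order, are:

  0-simplices (10): [0], [1], [2], [3], [4], [5], [6], [7], [8], [9]
  1-simplices (30): (30 of them)
  2-simplices (20): (20 of them)

giving chain groups C_0 ≅ Z^10, C_1 ≅ Z^30, C_2 ≅ Z^20.

The boundary map ∂_1: C_1 → C_0 is given by ∂[p,q] = [q] − [p].
As a 10×30 matrix over Z this has rank 9, with invariant factors (1,1,1,1,1,1,1,1,1).

The boundary map ∂_2: C_2 → C_1 maps a triangle to the signed sum of its edges. For instance
  ∂[3,4,6] = [4,6] − [3,6] + [3,4],
  ∂[0,1,2] = [1,2] − [0,2] + [0,1].
This gives a 30×20 integer matrix of rank 20; reducing to Smith normal form yields diagonal entries (1,1,1,1,1,1,1,1,1,1,1,1,1,1,1,1,1,1,1,2).

Now H_k = ker ∂_k / im ∂_{k+1}, so:

  H_2: rank ker ∂_2 − rank ∂_3 = (20 − 20) − 0 = 0, and there is no ∂_3, so H_2 ≅ 0.

(K is a triangulation of the Klein bottle.)

H_2 = 0.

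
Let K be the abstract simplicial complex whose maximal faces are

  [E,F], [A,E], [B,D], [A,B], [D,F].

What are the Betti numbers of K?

Take the total order A < B < D < E < F on the vertex set. Then K (dimension 1) consists of the simplices:

  0-simplices (5): A, B, D, E, F
  1-simplices (5): AB, AE, BD, DF, EF

so the chain groups are C_0 ≅ Z^5, C_1 ≅ Z^5.

Boundary ∂_1: C_1 → C_0 is given by ∂[p,q] = [q] − [p].
This gives a 5×5 integer matrix of rank 4; reducing to Smith normal form yields diagonal entries (1,1,1,1).

Now H_k = ker ∂_k / im ∂_{k+1}, so:

  H_0: rank C_0 − rank ∂_1 = 5 − 4 = 1, and the invariant factors of ∂_1 are all 1, so H_0 = Z.
  H_1: rank ker ∂_1 − rank ∂_2 = (5 − 4) − 0 = 1, and there is no ∂_2, so H_1 = Z.

(K is a triangulation of the circle S^1.)

Hence the Betti numbers are b_0 = 1, b_1 = 1.

b_0 = 1, b_1 = 1.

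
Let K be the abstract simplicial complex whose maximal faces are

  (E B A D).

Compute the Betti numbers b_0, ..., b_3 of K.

b_0 = 1, b_1 = 0, b_2 = 0, b_3 = 0.

We work with the vertex ordering A < B < D < E. The simplices of K, each written with vertices in increasing order, are:

  0-simplices (4): A, B, D, E
  1-simplices (6): AB, AD, AE, BD, BE, DE
  2-simplices (4): ABD, ABE, ADE, BDE
  3-simplices (1): ABDE

giving chain groups C_0 ≅ Z^4, C_1 ≅ Z^6, C_2 ≅ Z^4, C_3 ≅ Z^1.

The boundary map ∂_1: C_1 → C_0 maps an edge to its endpoints' difference, ∂[p,q] = q − p. For instance
  ∂AB = B − A.
The resulting 4×6 matrix has rank 3, and its Smith normal form has invariant factors (1,1,1).

The boundary map ∂_2: C_2 → C_1 maps a triangle to the signed sum of its edges. For instance
  ∂ABD = BD − AD + AB,
  ∂ABE = BE − AE + AB.
This gives a 6×4 integer matrix of rank 3; reducing to Smith normal form yields diagonal entries (1,1,1).

Boundary ∂_3: C_3 → C_2 sends each 3-simplex σ to the alternating sum Σ_i (−1)^i (σ with its i-th vertex removed). For instance
  ∂ABDE = BDE − ADE + ABE − ABD.
The 4×1 boundary matrix has rank 1 and Smith normal form diag(1).

Now H_k = ker ∂_k / im ∂_{k+1}, so:

  H_0: rank C_0 − rank ∂_1 = 4 − 3 = 1, and the invariant factors of ∂_1 are all 1, so H_0 ≅ Z.
  H_1: rank ker ∂_1 − rank ∂_2 = (6 − 3) − 3 = 0, and the invariant factors of ∂_2 are all 1, so H_1 ≅ 0.
  H_2: rank ker ∂_2 − rank ∂_3 = (4 − 3) − 1 = 0, and the invariant factors of ∂_3 are all 1, so H_2 ≅ 0.
  H_3: rank ker ∂_3 − rank ∂_4 = (1 − 1) − 0 = 0, and there is no ∂_4, so H_3 ≅ 0.

Hence the Betti numbers are b_0 = 1, b_1 = 0, b_2 = 0, b_3 = 0.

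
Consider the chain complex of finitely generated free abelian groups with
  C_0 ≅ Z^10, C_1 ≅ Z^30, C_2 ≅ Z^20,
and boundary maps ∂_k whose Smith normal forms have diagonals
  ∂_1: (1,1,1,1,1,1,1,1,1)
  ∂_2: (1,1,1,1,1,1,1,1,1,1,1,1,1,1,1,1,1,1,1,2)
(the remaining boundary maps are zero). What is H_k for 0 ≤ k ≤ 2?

H_0 = Z,  H_1 = Z ⊕ Z/2,  H_2 = 0.

H_0: b_0 = 10 − 0 − 9 = 1; torsion from ∂_1 factors > 1: none. So H_0 = Z.
H_1: b_1 = 30 − 9 − 20 = 1; torsion from ∂_2 factors > 1: [2]. So H_1 = Z ⊕ Z/2.
H_2: b_2 = 20 − 20 − 0 = 0; torsion from ∂_3 factors > 1: none. So H_2 = 0.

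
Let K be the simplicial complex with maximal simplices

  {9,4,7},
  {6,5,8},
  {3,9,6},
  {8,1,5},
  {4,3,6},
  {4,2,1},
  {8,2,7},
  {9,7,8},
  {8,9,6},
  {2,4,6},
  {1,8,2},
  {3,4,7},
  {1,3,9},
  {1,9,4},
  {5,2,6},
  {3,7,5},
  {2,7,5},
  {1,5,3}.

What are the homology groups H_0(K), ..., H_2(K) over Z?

Order the vertices as 1 < 2 < 3 < 4 < 5 < 6 < 7 < 8 < 9. Listing each simplex with vertices in this order, K has dimension 2 with simplices:

  0-simplices (9): [1], [2], [3], [4], [5], [6], [7], [8], [9]
  1-simplices (27): (27 of them)
  2-simplices (18): [1,2,4], [1,2,8], [1,3,5], [1,3,9], [1,4,9], [1,5,8], [2,4,6], [2,5,6], [2,5,7], [2,7,8], [3,4,6], [3,4,7], [3,5,7], [3,6,9], [4,7,9], [5,6,8], [6,8,9], [7,8,9]

Hence C_0 ≅ Z^9, C_1 ≅ Z^27, C_2 ≅ Z^18.

Boundary ∂_1: C_1 → C_0 sends each edge [p,q] (with p < q) to q − p.
This gives a 9×27 integer matrix of rank 8; reducing to Smith normal form yields diagonal entries (1,1,1,1,1,1,1,1).

Boundary ∂_2: C_2 → C_1 maps a triangle to the signed sum of its edges. For instance
  ∂[1,4,9] = [4,9] − [1,9] + [1,4],
  ∂[2,5,6] = [5,6] − [2,6] + [2,5].
The 27×18 boundary matrix has rank 18 and Smith normal form diag(1,1,1,1,1,1,1,1,1,1,1,1,1,1,1,1,1,2).

Now H_k = ker ∂_k / im ∂_{k+1}, so:

  H_0: rank C_0 − rank ∂_1 = 9 − 8 = 1, and the invariant factors of ∂_1 are all 1, so H_0 = Z.
  H_1: rank ker ∂_1 − rank ∂_2 = (27 − 8) − 18 = 1, and ∂_2 has invariant factor 2 > 1, so H_1 = Z × Z/2.
  H_2: rank ker ∂_2 − rank ∂_3 = (18 − 18) − 0 = 0, and there is no ∂_3, so H_2 = 0.

(K is a triangulation of the Klein bottle.)

H_0 ≅ Z,  H_1 ≅ Z × Z/2,  H_2 = 0.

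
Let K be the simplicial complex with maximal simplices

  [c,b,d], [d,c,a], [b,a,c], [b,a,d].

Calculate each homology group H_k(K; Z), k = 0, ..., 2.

Take the total order a < b < c < d on the vertex set. Then K (dimension 2) consists of the simplices:

  0-simplices (4): a, b, c, d
  1-simplices (6): ab, ac, ad, bc, bd, cd
  2-simplices (4): abc, abd, acd, bcd

so the chain groups are C_0 ≅ Z^4, C_1 ≅ Z^6, C_2 ≅ Z^4.

∂_1: C_1 → C_0 sends each edge [p,q] (with p < q) to q − p.
This gives a 4×6 integer matrix of rank 3; reducing to Smith normal form yields diagonal entries (1,1,1).

Boundary ∂_2: C_2 → C_1 sends each 2-simplex [p,q,r] to [q,r] − [p,r] + [p,q]. For instance
  ∂abd = bd − ad + ab,
  ∂bcd = cd − bd + bc.
As a 6×4 matrix over Z this has rank 3, with invariant factors (1,1,1).

Reading off H_k = ker ∂_k / im ∂_{k+1}:

  H_0: rank C_0 − rank ∂_1 = 4 − 3 = 1, and the invariant factors of ∂_1 are all 1, so H_0 = Z.
  H_1: rank ker ∂_1 − rank ∂_2 = (6 − 3) − 3 = 0, and the invariant factors of ∂_2 are all 1, so H_1 = 0.
  H_2: rank ker ∂_2 − rank ∂_3 = (4 − 3) − 0 = 1, and there is no ∂_3, so H_2 = Z.

As a check, the Euler characteristic is 4 − 6 + 4 = 2, which agrees with 1 − 0 + 1 = 2.

H_0 = Z,  H_1 = 0,  H_2 = Z.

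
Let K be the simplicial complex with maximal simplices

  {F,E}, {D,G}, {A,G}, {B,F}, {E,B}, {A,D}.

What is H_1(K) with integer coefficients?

Order the vertices as A < B < D < E < F < G. Listing each simplex with vertices in this order, K has dimension 1 with simplices:

  0-simplices (6): A, B, D, E, F, G
  1-simplices (6): AD, AG, BE, BF, DG, EF

Hence C_0 ≅ Z^6, C_1 ≅ Z^6.

∂_1: C_1 → C_0 maps an edge to its endpoints' difference, ∂[p,q] = q − p. For instance
  ∂AD = D − A.
As a 6×6 matrix over Z this has rank 4, with invariant factors (1,1,1,1).

Reading off H_k = ker ∂_k / im ∂_{k+1}:

  H_1: rank ker ∂_1 − rank ∂_2 = (6 − 4) − 0 = 2, and there is no ∂_2, so H_1 = Z^2.

H_1 ≅ Z^2.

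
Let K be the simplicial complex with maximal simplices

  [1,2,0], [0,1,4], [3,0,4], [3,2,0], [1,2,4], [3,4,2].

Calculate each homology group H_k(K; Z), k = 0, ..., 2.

H_0 ≅ Z,  H_1 = 0,  H_2 ≅ Z.

We work with the vertex ordering 0 < 1 < 2 < 3 < 4. The simplices of K, each written with vertices in increasing order, are:

  0-simplices (5): [0], [1], [2], [3], [4]
  1-simplices (9): [0,1], [0,2], [0,3], [0,4], [1,2], [1,4], [2,3], [2,4], [3,4]
  2-simplices (6): [0,1,2], [0,1,4], [0,2,3], [0,3,4], [1,2,4], [2,3,4]

giving chain groups C_0 ≅ Z^5, C_1 ≅ Z^9, C_2 ≅ Z^6.

The boundary map ∂_1: C_1 → C_0 sends each edge [p,q] (with p < q) to q − p.
The resulting 5×9 matrix has rank 4, and its Smith normal form has invariant factors (1,1,1,1).

Boundary ∂_2: C_2 → C_1 acts by ∂[p,q,r] = [q,r] − [p,r] + [p,q]. For instance
  ∂[0,1,2] = [1,2] − [0,2] + [0,1],
  ∂[1,2,4] = [2,4] − [1,4] + [1,2].
This gives a 9×6 integer matrix of rank 5; reducing to Smith normal form yields diagonal entries (1,1,1,1,1).

From H_k ≅ ker(∂_k) / im(∂_{k+1}) we obtain:

  H_0: rank C_0 − rank ∂_1 = 5 − 4 = 1, and the invariant factors of ∂_1 are all 1, so H_0 ≅ Z.
  H_1: rank ker ∂_1 − rank ∂_2 = (9 − 4) − 5 = 0, and the invariant factors of ∂_2 are all 1, so H_1 ≅ 0.
  H_2: rank ker ∂_2 − rank ∂_3 = (6 − 5) − 0 = 1, and there is no ∂_3, so H_2 ≅ Z.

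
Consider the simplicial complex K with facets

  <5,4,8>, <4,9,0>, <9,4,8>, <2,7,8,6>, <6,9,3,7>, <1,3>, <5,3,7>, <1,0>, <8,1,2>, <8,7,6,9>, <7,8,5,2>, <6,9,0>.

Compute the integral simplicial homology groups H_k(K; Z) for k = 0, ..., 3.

K has 10 vertices, 26 edges, 19 triangles, 4 3-simplices.
rank ∂_0 = 0, rank ∂_1 = 9 ⇒ b_0 = 10 − 0 − 9 = 1; all invariant factors of ∂_1 are 1 so no torsion. So H_0 = Z.
rank ∂_1 = 9, rank ∂_2 = 15 ⇒ b_1 = 26 − 9 − 15 = 2; all invariant factors of ∂_2 are 1 so no torsion. So H_1 = Z^2.
rank ∂_2 = 15, rank ∂_3 = 4 ⇒ b_2 = 19 − 15 − 4 = 0; all invariant factors of ∂_3 are 1 so no torsion. So H_2 = 0.
rank ∂_3 = 4, rank ∂_4 = 0 ⇒ b_3 = 4 − 4 − 0 = 0. So H_3 = 0.

H_0 = Z,  H_1 = Z^2,  H_2 = 0,  H_3 = 0.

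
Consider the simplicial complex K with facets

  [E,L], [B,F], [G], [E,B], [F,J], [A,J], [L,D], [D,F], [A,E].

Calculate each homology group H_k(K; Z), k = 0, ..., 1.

We work with the vertex ordering A < B < D < E < F < G < J < L. The simplices of K, each written with vertices in increasing order, are:

  0-simplices (8): A, B, D, E, F, G, J, L
  1-simplices (8): AE, AJ, BE, BF, DF, DL, EL, FJ

giving chain groups C_0 ≅ Z^8, C_1 ≅ Z^8.

The boundary map ∂_1: C_1 → C_0 maps an edge to its endpoints' difference, ∂[p,q] = q − p.
As a 8×8 matrix over Z this has rank 6, with invariant factors (1,1,1,1,1,1).

Now H_k = ker ∂_k / im ∂_{k+1}, so:

  H_0: rank C_0 − rank ∂_1 = 8 − 6 = 2, and the invariant factors of ∂_1 are all 1, so H_0 = Z^2.
  H_1: rank ker ∂_1 − rank ∂_2 = (8 − 6) − 0 = 2, and there is no ∂_2, so H_1 = Z^2.

As a check, the Euler characteristic is 8 − 8 = 0, which agrees with 2 − 2 = 0.

H_0 ≅ Z^2,  H_1 ≅ Z^2.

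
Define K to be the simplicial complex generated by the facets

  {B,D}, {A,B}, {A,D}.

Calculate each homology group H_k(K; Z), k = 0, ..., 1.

Order the vertices as A < B < D. Listing each simplex with vertices in this order, K has dimension 1 with simplices:

  0-simplices (3): A, B, D
  1-simplices (3): AB, AD, BD

Hence C_0 ≅ Z^3, C_1 ≅ Z^3.

∂_1: C_1 → C_0 sends each edge [p,q] (with p < q) to q − p.
The 3×3 boundary matrix has rank 2 and Smith normal form diag(1,1).

From H_k ≅ ker(∂_k) / im(∂_{k+1}) we obtain:

  H_0: rank C_0 − rank ∂_1 = 3 − 2 = 1, and the invariant factors of ∂_1 are all 1, so H_0 = Z.
  H_1: rank ker ∂_1 − rank ∂_2 = (3 − 2) − 0 = 1, and there is no ∂_2, so H_1 = Z.

H_0 = Z,  H_1 = Z.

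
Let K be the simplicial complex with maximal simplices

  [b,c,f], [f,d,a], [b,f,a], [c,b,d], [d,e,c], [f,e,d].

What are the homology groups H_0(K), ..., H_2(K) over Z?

We work with the vertex ordering a < b < c < d < e < f. The simplices of K, each written with vertices in increasing order, are:

  0-simplices (6): a, b, c, d, e, f
  1-simplices (12): ab, ad, af, bc, bd, bf, cd, ce, cf, de, df, ef
  2-simplices (6): abf, adf, bcd, bcf, cde, def

so the chain groups are C_0 ≅ Z^6, C_1 ≅ Z^12, C_2 ≅ Z^6.

The boundary map ∂_1: C_1 → C_0 sends each edge [p,q] (with p < q) to q − p.
The 6×12 boundary matrix has rank 5 and Smith normal form diag(1,1,1,1,1).

Boundary ∂_2: C_2 → C_1 sends each 2-simplex [p,q,r] to [q,r] − [p,r] + [p,q]. For instance
  ∂def = ef − df + de,
  ∂adf = df − af + ad.
The resulting 12×6 matrix has rank 6, and its Smith normal form has invariant factors (1,1,1,1,1,1).

Reading off H_k = ker ∂_k / im ∂_{k+1}:

  H_0: rank C_0 − rank ∂_1 = 6 − 5 = 1, and the invariant factors of ∂_1 are all 1, so H_0 ≅ Z.
  H_1: rank ker ∂_1 − rank ∂_2 = (12 − 5) − 6 = 1, and the invariant factors of ∂_2 are all 1, so H_1 ≅ Z.
  H_2: rank ker ∂_2 − rank ∂_3 = (6 − 6) − 0 = 0, and there is no ∂_3, so H_2 ≅ 0.

As a check, the Euler characteristic is 6 − 12 + 6 = 0, which agrees with 1 − 1 + 0 = 0.

H_0 ≅ Z,  H_1 ≅ Z,  H_2 = 0.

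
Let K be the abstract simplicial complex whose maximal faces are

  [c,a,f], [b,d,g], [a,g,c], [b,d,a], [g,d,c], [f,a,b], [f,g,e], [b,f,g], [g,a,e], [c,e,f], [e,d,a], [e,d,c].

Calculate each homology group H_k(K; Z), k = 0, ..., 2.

H_0 ≅ Z,  H_1 ≅ Z_2,  H_2 = 0.

Order the vertices as a < b < c < d < e < f < g. Listing each simplex with vertices in this order, K has dimension 2 with simplices:

  0-simplices (7): a, b, c, d, e, f, g
  1-simplices (18): ab, ac, ad, ae, af, ag, bd, bf, bg, cd, ce, cf, cg, de, dg, ef, eg, fg
  2-simplices (12): abd, abf, acf, acg, ade, aeg, bdg, bfg, cde, cdg, cef, efg

Hence C_0 ≅ Z^7, C_1 ≅ Z^18, C_2 ≅ Z^12.

Boundary ∂_1: C_1 → C_0 is given by ∂[p,q] = [q] − [p].
This gives a 7×18 integer matrix of rank 6; reducing to Smith normal form yields diagonal entries (1,1,1,1,1,1).

∂_2: C_2 → C_1 maps a triangle to the signed sum of its edges. For instance
  ∂cde = de − ce + cd,
  ∂acf = cf − af + ac.
The resulting 18×12 matrix has rank 12, and its Smith normal form has invariant factors (1,1,1,1,1,1,1,1,1,1,1,2).

Now H_k = ker ∂_k / im ∂_{k+1}, so:

  H_0: rank C_0 − rank ∂_1 = 7 − 6 = 1, and the invariant factors of ∂_1 are all 1, so H_0 ≅ Z.
  H_1: rank ker ∂_1 − rank ∂_2 = (18 − 6) − 12 = 0, and ∂_2 has invariant factor 2 > 1, so H_1 ≅ Z_2.
  H_2: rank ker ∂_2 − rank ∂_3 = (12 − 12) − 0 = 0, and there is no ∂_3, so H_2 ≅ 0.

As a check, the Euler characteristic is 7 − 18 + 12 = 1, which agrees with 1 − 0 + 0 = 1.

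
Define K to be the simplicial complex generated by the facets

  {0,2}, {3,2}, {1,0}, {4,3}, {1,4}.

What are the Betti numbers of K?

b_0 = 1, b_1 = 1.

Fix the vertex order 0 < 1 < 2 < 3 < 4 and write every simplex with vertices in increasing order. Then dim K = 1 and the simplices of K are:

  0-simplices (5): [0], [1], [2], [3], [4]
  1-simplices (5): [0,1], [0,2], [1,4], [2,3], [3,4]

so the chain groups are C_0 ≅ Z^5, C_1 ≅ Z^5.

Boundary ∂_1: C_1 → C_0 is given by ∂[p,q] = [q] − [p].
As a 5×5 matrix over Z this has rank 4, with invariant factors (1,1,1,1).

From H_k ≅ ker(∂_k) / im(∂_{k+1}) we obtain:

  H_0: rank C_0 − rank ∂_1 = 5 − 4 = 1, and the invariant factors of ∂_1 are all 1, so H_0 ≅ Z.
  H_1: rank ker ∂_1 − rank ∂_2 = (5 − 4) − 0 = 1, and there is no ∂_2, so H_1 ≅ Z.

Hence the Betti numbers are b_0 = 1, b_1 = 1.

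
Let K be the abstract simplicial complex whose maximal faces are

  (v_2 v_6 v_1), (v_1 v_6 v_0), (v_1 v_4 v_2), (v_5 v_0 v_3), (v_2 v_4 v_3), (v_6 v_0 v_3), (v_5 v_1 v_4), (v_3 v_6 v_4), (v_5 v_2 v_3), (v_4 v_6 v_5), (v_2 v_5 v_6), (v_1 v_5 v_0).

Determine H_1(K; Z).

Take the total order v_0 < v_1 < v_2 < v_3 < v_4 < v_5 < v_6 on the vertex set. Then K (dimension 2) consists of the simplices:

  0-simplices (7): [v_0], [v_1], [v_2], [v_3], [v_4], [v_5], [v_6]
  1-simplices (18): (18 of them)
  2-simplices (12): (12 of them)

so the chain groups are C_0 ≅ Z^7, C_1 ≅ Z^18, C_2 ≅ Z^12.

Boundary ∂_1: C_1 → C_0 maps an edge to its endpoints' difference, ∂[p,q] = q − p. For instance
  ∂[v_4,v_5] = [v_5] − [v_4].
This gives a 7×18 integer matrix of rank 6; reducing to Smith normal form yields diagonal entries (1,1,1,1,1,1).

Boundary ∂_2: C_2 → C_1 maps a triangle to the signed sum of its edges. For instance
  ∂[v_3,v_4,v_6] = [v_4,v_6] − [v_3,v_6] + [v_3,v_4],
  ∂[v_2,v_5,v_6] = [v_5,v_6] − [v_2,v_6] + [v_2,v_5].
The 18×12 boundary matrix has rank 12 and Smith normal form diag(1,1,1,1,1,1,1,1,1,1,1,2).

Computing H_k = (kernel of ∂_k) / (image of ∂_{k+1}):

  H_1: rank ker ∂_1 − rank ∂_2 = (18 − 6) − 12 = 0, and ∂_2 has invariant factor 2 > 1, so H_1 ≅ Z/2Z.

H_1 = Z/2Z.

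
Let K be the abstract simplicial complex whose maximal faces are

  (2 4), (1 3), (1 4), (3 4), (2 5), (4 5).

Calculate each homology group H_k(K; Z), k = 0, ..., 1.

Fix the vertex order 1 < 2 < 3 < 4 < 5 and write every simplex with vertices in increasing order. Then dim K = 1 and the simplices of K are:

  0-simplices (5): [1], [2], [3], [4], [5]
  1-simplices (6): [1,3], [1,4], [2,4], [2,5], [3,4], [4,5]

Hence C_0 ≅ Z^5, C_1 ≅ Z^6.

Boundary ∂_1: C_1 → C_0 sends each edge [p,q] (with p < q) to q − p. For instance
  ∂[1,3] = [3] − [1].
The 5×6 boundary matrix has rank 4 and Smith normal form diag(1,1,1,1).

From H_k ≅ ker(∂_k) / im(∂_{k+1}) we obtain:

  H_0: rank C_0 − rank ∂_1 = 5 − 4 = 1, and the invariant factors of ∂_1 are all 1, so H_0 ≅ Z.
  H_1: rank ker ∂_1 − rank ∂_2 = (6 − 4) − 0 = 2, and there is no ∂_2, so H_1 ≅ Z^2.

(K is a triangulation of a wedge of 2 circles.)

H_0 ≅ Z,  H_1 ≅ Z^2.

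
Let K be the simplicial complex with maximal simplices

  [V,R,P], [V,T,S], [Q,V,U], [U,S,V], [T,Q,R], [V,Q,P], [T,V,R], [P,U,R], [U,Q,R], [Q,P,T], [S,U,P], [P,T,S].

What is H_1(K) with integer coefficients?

H_1 = Z/2.

Order the vertices as P < Q < R < S < T < U < V. Listing each simplex with vertices in this order, K has dimension 2 with simplices:

  0-simplices (7): P, Q, R, S, T, U, V
  1-simplices (18): PQ, PR, PS, PT, PU, PV, QR, QT, QU, QV, RT, RU, RV, ST, SU, SV, TV, UV
  2-simplices (12): PQT, PQV, PRU, PRV, PST, PSU, QRT, QRU, QUV, RTV, STV, SUV

giving chain groups C_0 ≅ Z^7, C_1 ≅ Z^18, C_2 ≅ Z^12.

The boundary map ∂_1: C_1 → C_0 maps an edge to its endpoints' difference, ∂[p,q] = q − p. For instance
  ∂PS = S − P.
The resulting 7×18 matrix has rank 6, and its Smith normal form has invariant factors (1,1,1,1,1,1).

Boundary ∂_2: C_2 → C_1 maps a triangle to the signed sum of its edges. For instance
  ∂QUV = UV − QV + QU,
  ∂QRT = RT − QT + QR.
The 18×12 boundary matrix has rank 12 and Smith normal form diag(1,1,1,1,1,1,1,1,1,1,1,2).

From H_k ≅ ker(∂_k) / im(∂_{k+1}) we obtain:

  H_1: rank ker ∂_1 − rank ∂_2 = (18 − 6) − 12 = 0, and ∂_2 has invariant factor 2 > 1, so H_1 = Z/2.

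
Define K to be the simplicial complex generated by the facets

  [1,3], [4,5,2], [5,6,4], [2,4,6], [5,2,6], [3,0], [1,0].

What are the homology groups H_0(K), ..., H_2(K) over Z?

Take the total order 0 < 1 < 2 < 3 < 4 < 5 < 6 on the vertex set. Then K (dimension 2) consists of the simplices:

  0-simplices (7): [0], [1], [2], [3], [4], [5], [6]
  1-simplices (9): [0,1], [0,3], [1,3], [2,4], [2,5], [2,6], [4,5], [4,6], [5,6]
  2-simplices (4): [2,4,5], [2,4,6], [2,5,6], [4,5,6]

giving chain groups C_0 ≅ Z^7, C_1 ≅ Z^9, C_2 ≅ Z^4.

Boundary ∂_1: C_1 → C_0 maps an edge to its endpoints' difference, ∂[p,q] = q − p. For instance
  ∂[2,6] = [6] − [2].
As a 7×9 matrix over Z this has rank 5, with invariant factors (1,1,1,1,1).

Boundary ∂_2: C_2 → C_1 sends each 2-simplex [p,q,r] to [q,r] − [p,r] + [p,q]. For instance
  ∂[2,4,5] = [4,5] − [2,5] + [2,4],
  ∂[4,5,6] = [5,6] − [4,6] + [4,5].
The resulting 9×4 matrix has rank 3, and its Smith normal form has invariant factors (1,1,1).

Now H_k = ker ∂_k / im ∂_{k+1}, so:

  H_0: rank C_0 − rank ∂_1 = 7 − 5 = 2, and the invariant factors of ∂_1 are all 1, so H_0 ≅ Z^2.
  H_1: rank ker ∂_1 − rank ∂_2 = (9 − 5) − 3 = 1, and the invariant factors of ∂_2 are all 1, so H_1 ≅ Z.
  H_2: rank ker ∂_2 − rank ∂_3 = (4 − 3) − 0 = 1, and there is no ∂_3, so H_2 ≅ Z.

(K is a triangulation of the disjoint union of the 2-sphere S^2 and the circle S^1.)

H_0 ≅ Z^2,  H_1 ≅ Z,  H_2 ≅ Z.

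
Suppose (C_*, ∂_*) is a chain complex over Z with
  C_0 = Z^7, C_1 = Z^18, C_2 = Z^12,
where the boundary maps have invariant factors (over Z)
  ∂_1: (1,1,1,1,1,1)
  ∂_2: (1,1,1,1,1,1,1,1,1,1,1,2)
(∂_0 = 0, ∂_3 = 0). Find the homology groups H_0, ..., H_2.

H_0: b_0 = 7 − 0 − 6 = 1; torsion from ∂_1 factors > 1: none. So H_0 ≅ Z.
H_1: b_1 = 18 − 6 − 12 = 0; torsion from ∂_2 factors > 1: [2]. So H_1 ≅ Z/2Z.
H_2: b_2 = 12 − 12 − 0 = 0; torsion from ∂_3 factors > 1: none. So H_2 ≅ 0.

H_0 ≅ Z,  H_1 ≅ Z/2Z,  H_2 = 0.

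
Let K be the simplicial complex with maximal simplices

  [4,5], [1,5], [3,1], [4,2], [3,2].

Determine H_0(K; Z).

H_0 ≅ Z.

Order the vertices as 1 < 2 < 3 < 4 < 5. Listing each simplex with vertices in this order, K has dimension 1 with simplices:

  0-simplices (5): [1], [2], [3], [4], [5]
  1-simplices (5): [1,3], [1,5], [2,3], [2,4], [4,5]

giving chain groups C_0 ≅ Z^5, C_1 ≅ Z^5.

Boundary ∂_1: C_1 → C_0 maps an edge to its endpoints' difference, ∂[p,q] = q − p. For instance
  ∂[4,5] = [5] − [4].
The 5×5 boundary matrix has rank 4 and Smith normal form diag(1,1,1,1).

Computing H_k = (kernel of ∂_k) / (image of ∂_{k+1}):

  H_0: rank C_0 − rank ∂_1 = 5 − 4 = 1, and the invariant factors of ∂_1 are all 1, so H_0 = Z.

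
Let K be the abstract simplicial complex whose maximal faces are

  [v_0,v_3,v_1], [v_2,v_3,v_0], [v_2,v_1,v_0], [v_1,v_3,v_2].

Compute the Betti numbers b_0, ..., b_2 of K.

Take the total order v_0 < v_1 < v_2 < v_3 on the vertex set. Then K (dimension 2) consists of the simplices:

  0-simplices (4): [v_0], [v_1], [v_2], [v_3]
  1-simplices (6): [v_0,v_1], [v_0,v_2], [v_0,v_3], [v_1,v_2], [v_1,v_3], [v_2,v_3]
  2-simplices (4): [v_0,v_1,v_2], [v_0,v_1,v_3], [v_0,v_2,v_3], [v_1,v_2,v_3]

giving chain groups C_0 ≅ Z^4, C_1 ≅ Z^6, C_2 ≅ Z^4.

The boundary map ∂_1: C_1 → C_0 is given by ∂[p,q] = [q] − [p]. For instance
  ∂[v_1,v_3] = [v_3] − [v_1].
The resulting 4×6 matrix has rank 3, and its Smith normal form has invariant factors (1,1,1).

The boundary map ∂_2: C_2 → C_1 acts by ∂[p,q,r] = [q,r] − [p,r] + [p,q]. For instance
  ∂[v_0,v_2,v_3] = [v_2,v_3] − [v_0,v_3] + [v_0,v_2],
  ∂[v_1,v_2,v_3] = [v_2,v_3] − [v_1,v_3] + [v_1,v_2].
The resulting 6×4 matrix has rank 3, and its Smith normal form has invariant factors (1,1,1).

Reading off H_k = ker ∂_k / im ∂_{k+1}:

  H_0: rank C_0 − rank ∂_1 = 4 − 3 = 1, and the invariant factors of ∂_1 are all 1, so H_0 ≅ Z.
  H_1: rank ker ∂_1 − rank ∂_2 = (6 − 3) − 3 = 0, and the invariant factors of ∂_2 are all 1, so H_1 ≅ 0.
  H_2: rank ker ∂_2 − rank ∂_3 = (4 − 3) − 0 = 1, and there is no ∂_3, so H_2 ≅ Z.

Hence the Betti numbers are b_0 = 1, b_1 = 0, b_2 = 1.

b_0 = 1, b_1 = 0, b_2 = 1.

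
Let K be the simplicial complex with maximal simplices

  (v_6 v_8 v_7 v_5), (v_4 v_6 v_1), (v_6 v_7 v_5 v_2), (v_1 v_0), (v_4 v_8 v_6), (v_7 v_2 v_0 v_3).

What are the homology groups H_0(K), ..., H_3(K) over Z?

H_0 ≅ Z,  H_1 ≅ Z,  H_2 = 0,  H_3 = 0.

Take the total order v_0 < v_1 < v_2 < v_3 < v_4 < v_5 < v_6 < v_7 < v_8 on the vertex set. Then K (dimension 3) consists of the simplices:

  0-simplices (9): [v_0], [v_1], [v_2], [v_3], [v_4], [v_5], [v_6], [v_7], [v_8]
  1-simplices (19): (19 of them)
  2-simplices (13): (13 of them)
  3-simplices (3): [v_0,v_2,v_3,v_7], [v_2,v_5,v_6,v_7], [v_5,v_6,v_7,v_8]

giving chain groups C_0 ≅ Z^9, C_1 ≅ Z^19, C_2 ≅ Z^13, C_3 ≅ Z^3.

Boundary ∂_1: C_1 → C_0 maps an edge to its endpoints' difference, ∂[p,q] = q − p.
The 9×19 boundary matrix has rank 8 and Smith normal form diag(1,1,1,1,1,1,1,1).

The boundary map ∂_2: C_2 → C_1 maps a triangle to the signed sum of its edges. For instance
  ∂[v_2,v_6,v_7] = [v_6,v_7] − [v_2,v_7] + [v_2,v_6],
  ∂[v_5,v_6,v_8] = [v_6,v_8] − [v_5,v_8] + [v_5,v_6].
As a 19×13 matrix over Z this has rank 10, with invariant factors (1,1,1,1,1,1,1,1,1,1).

The boundary map ∂_3: C_3 → C_2 sends each 3-simplex σ to the alternating sum Σ_i (−1)^i (σ with its i-th vertex removed). For instance
  ∂[v_5,v_6,v_7,v_8] = [v_6,v_7,v_8] − [v_5,v_7,v_8] + [v_5,v_6,v_8] − [v_5,v_6,v_7],
  ∂[v_0,v_2,v_3,v_7] = [v_2,v_3,v_7] − [v_0,v_3,v_7] + [v_0,v_2,v_7] − [v_0,v_2,v_3].
The resulting 13×3 matrix has rank 3, and its Smith normal form has invariant factors (1,1,1).

Reading off H_k = ker ∂_k / im ∂_{k+1}:

  H_0: rank C_0 − rank ∂_1 = 9 − 8 = 1, and the invariant factors of ∂_1 are all 1, so H_0 = Z.
  H_1: rank ker ∂_1 − rank ∂_2 = (19 − 8) − 10 = 1, and the invariant factors of ∂_2 are all 1, so H_1 = Z.
  H_2: rank ker ∂_2 − rank ∂_3 = (13 − 10) − 3 = 0, and the invariant factors of ∂_3 are all 1, so H_2 = 0.
  H_3: rank ker ∂_3 − rank ∂_4 = (3 − 3) − 0 = 0, and there is no ∂_4, so H_3 = 0.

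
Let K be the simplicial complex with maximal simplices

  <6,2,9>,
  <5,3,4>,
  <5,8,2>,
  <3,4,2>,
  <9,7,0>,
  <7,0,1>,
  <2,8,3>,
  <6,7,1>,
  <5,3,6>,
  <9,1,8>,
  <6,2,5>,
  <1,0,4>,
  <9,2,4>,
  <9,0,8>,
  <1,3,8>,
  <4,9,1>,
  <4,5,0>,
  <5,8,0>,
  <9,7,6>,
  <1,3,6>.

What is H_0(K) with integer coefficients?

We work with the vertex ordering 0 < 1 < 2 < 3 < 4 < 5 < 6 < 7 < 8 < 9. The simplices of K, each written with vertices in increasing order, are:

  0-simplices (10): [0], [1], [2], [3], [4], [5], [6], [7], [8], [9]
  1-simplices (30): (30 of them)
  2-simplices (20): (20 of them)

so the chain groups are C_0 ≅ Z^10, C_1 ≅ Z^30, C_2 ≅ Z^20.

Boundary ∂_1: C_1 → C_0 maps an edge to its endpoints' difference, ∂[p,q] = q − p.
The 10×30 boundary matrix has rank 9 and Smith normal form diag(1,1,1,1,1,1,1,1,1).

∂_2: C_2 → C_1 maps a triangle to the signed sum of its edges. For instance
  ∂[0,1,7] = [1,7] − [0,7] + [0,1],
  ∂[2,3,8] = [3,8] − [2,8] + [2,3].
This gives a 30×20 integer matrix of rank 20; reducing to Smith normal form yields diagonal entries (1,1,1,1,1,1,1,1,1,1,1,1,1,1,1,1,1,1,1,2).

Reading off H_k = ker ∂_k / im ∂_{k+1}:

  H_0: rank C_0 − rank ∂_1 = 10 − 9 = 1, and the invariant factors of ∂_1 are all 1, so H_0 = Z.

(K is a triangulation of the Klein bottle.)

H_0 ≅ Z.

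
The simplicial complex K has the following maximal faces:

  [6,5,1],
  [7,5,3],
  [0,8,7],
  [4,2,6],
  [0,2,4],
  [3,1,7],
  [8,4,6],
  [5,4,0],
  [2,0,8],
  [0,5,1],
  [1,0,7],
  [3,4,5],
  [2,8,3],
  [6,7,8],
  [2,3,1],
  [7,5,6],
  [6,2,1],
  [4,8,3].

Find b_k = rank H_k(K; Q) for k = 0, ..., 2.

b_0 = 1, b_1 = 1, b_2 = 0.

We work with the vertex ordering 0 < 1 < 2 < 3 < 4 < 5 < 6 < 7 < 8. The simplices of K, each written with vertices in increasing order, are:

  0-simplices (9): [0], [1], [2], [3], [4], [5], [6], [7], [8]
  1-simplices (27): (27 of them)
  2-simplices (18): [0,1,5], [0,1,7], [0,2,4], [0,2,8], [0,4,5], [0,7,8], [1,2,3], [1,2,6], [1,3,7], [1,5,6], [2,3,8], [2,4,6], [3,4,5], [3,4,8], [3,5,7], [4,6,8], [5,6,7], [6,7,8]

giving chain groups C_0 ≅ Z^9, C_1 ≅ Z^27, C_2 ≅ Z^18.

∂_1: C_1 → C_0 maps an edge to its endpoints' difference, ∂[p,q] = q − p. For instance
  ∂[2,4] = [4] − [2].
The 9×27 boundary matrix has rank 8 and Smith normal form diag(1,1,1,1,1,1,1,1).

∂_2: C_2 → C_1 sends each 2-simplex [p,q,r] to [q,r] − [p,r] + [p,q]. For instance
  ∂[1,2,3] = [2,3] − [1,3] + [1,2],
  ∂[1,5,6] = [5,6] − [1,6] + [1,5].
The resulting 27×18 matrix has rank 18, and its Smith normal form has invariant factors (1,1,1,1,1,1,1,1,1,1,1,1,1,1,1,1,1,2).

From H_k ≅ ker(∂_k) / im(∂_{k+1}) we obtain:

  H_0: rank C_0 − rank ∂_1 = 9 − 8 = 1, and the invariant factors of ∂_1 are all 1, so H_0 = Z.
  H_1: rank ker ∂_1 − rank ∂_2 = (27 − 8) − 18 = 1, and ∂_2 has invariant factor 2 > 1, so H_1 = Z × Z/2.
  H_2: rank ker ∂_2 − rank ∂_3 = (18 − 18) − 0 = 0, and there is no ∂_3, so H_2 = 0.

Hence the Betti numbers are b_0 = 1, b_1 = 1, b_2 = 0.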